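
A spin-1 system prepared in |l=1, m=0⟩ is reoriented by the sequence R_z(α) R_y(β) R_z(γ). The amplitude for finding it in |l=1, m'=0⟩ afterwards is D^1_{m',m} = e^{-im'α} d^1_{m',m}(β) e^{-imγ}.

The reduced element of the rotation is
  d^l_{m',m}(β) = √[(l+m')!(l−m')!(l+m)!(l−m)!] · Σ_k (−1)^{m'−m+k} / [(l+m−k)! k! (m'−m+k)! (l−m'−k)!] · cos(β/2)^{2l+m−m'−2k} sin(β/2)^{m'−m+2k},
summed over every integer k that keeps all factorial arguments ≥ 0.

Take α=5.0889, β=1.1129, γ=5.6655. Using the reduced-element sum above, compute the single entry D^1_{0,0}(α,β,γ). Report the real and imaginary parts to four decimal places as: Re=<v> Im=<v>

First d^1_{0,0}(β=1.1129), then the phase factors e^{-i(0)α} and e^{-i(0)γ}:
Half-angle: c=0.849135, s=0.528175. N=√(1·1·1·1)=1.000000
Admissible k: 0..1 (factorial args all ≥0)
  k=0: (−1)^0·1.0000/(1)·0.8491^2·0.5282^0 = +0.721031
  k=1: (−1)^1·1.0000/(1)·0.8491^0·0.5282^2 = -0.278969
d^1_{0,0}(1.1129) = +0.721031 -0.278969 = +0.442062
Phases: e^{-i·(0)·5.0889}=+1.000000+0.000000i, e^{-i·(0)·5.6655}=+1.000000+0.000000i ⇒ D=+0.442062+0.000000i

Re=0.4421 Im=0.0000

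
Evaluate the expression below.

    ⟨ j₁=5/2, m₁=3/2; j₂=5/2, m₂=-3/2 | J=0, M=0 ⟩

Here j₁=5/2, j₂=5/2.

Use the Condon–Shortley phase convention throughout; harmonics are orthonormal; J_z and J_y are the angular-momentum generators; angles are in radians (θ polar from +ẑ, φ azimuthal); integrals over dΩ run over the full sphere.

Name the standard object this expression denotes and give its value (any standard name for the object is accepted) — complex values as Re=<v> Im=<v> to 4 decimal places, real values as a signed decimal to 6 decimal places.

Clebsch–Gordan coefficient, −√(1/6) ≈ -0.408248

This is a Clebsch–Gordan (vector-coupling) coefficient.
√[1·5!0!0!/6! · 4!1!1!4!0!0!] = √(96)
  +(−1)^1/∏(1,4,0,0,0,0)! = -1/24  (running -1/24)
⟨..|..⟩ = √(96)·(-1/24) = -0.408248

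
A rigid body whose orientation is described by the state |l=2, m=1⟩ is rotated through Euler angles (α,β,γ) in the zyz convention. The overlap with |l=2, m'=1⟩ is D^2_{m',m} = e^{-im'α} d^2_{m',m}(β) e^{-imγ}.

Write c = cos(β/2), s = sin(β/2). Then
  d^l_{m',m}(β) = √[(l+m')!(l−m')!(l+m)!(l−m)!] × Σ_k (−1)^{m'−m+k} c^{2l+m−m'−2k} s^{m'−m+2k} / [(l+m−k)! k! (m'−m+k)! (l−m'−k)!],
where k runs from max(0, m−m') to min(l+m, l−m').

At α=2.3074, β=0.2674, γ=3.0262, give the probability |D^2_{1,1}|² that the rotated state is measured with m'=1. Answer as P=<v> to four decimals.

P=0.8325

D^2_{1,1}(2.3074,0.2674,3.0262) = e^{-i·1·2.3074}·d^2_{1,1}(0.2674)·e^{-i·1·3.0262}. Compute d first:
Half-angle: c=0.991075, s=0.133302. N=√(6·1·6·1)=6.000000
The bounds max(0,m−m')=0 and min(l+m,l−m')=1 give 2 terms
  k=0: (−1)^0·6.0000/(6)·0.9911^4·0.1333^0 = +0.964777
  k=1: (−1)^1·6.0000/(2)·0.9911^2·0.1333^2 = -0.052361
d^2_{1,1}(0.2674) = +0.964777 -0.052361 = +0.912416
|D^2_{1,1}|² = |d^2_{1,1}(β)|² = (+0.912416)² = 0.832503 (the z-rotation phases have unit modulus)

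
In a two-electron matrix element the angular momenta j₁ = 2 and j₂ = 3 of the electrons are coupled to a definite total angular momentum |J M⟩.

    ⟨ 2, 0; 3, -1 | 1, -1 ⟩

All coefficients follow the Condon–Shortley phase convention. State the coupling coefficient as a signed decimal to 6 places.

+0.414039

√[3·4!0!2!/7! · 2!2!2!4!0!2!] = √(384/35)
  +(−1)^2/∏(2,2,0,0,0,2)! = 1/8  (running 1/8)
⟨..|..⟩ = √(384/35)·(1/8) = +0.414039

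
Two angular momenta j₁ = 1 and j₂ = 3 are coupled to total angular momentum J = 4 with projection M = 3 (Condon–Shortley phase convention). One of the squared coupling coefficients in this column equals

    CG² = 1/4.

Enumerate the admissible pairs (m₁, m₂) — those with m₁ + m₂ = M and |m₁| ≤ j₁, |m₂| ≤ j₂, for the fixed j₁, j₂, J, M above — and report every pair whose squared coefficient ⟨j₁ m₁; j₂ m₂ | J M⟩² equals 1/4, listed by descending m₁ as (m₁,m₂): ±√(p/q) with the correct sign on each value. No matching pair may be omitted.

(0,3): +√(1/4)

Admissible pairs with m₁+m₂ = M = 3: (0,3), (1,2)
  (m₁,m₂)=(1,2): CG² = 3/4, CG = +√(3/4)
  (m₁,m₂)=(0,3): CG² = 1/4, CG = +√(1/4)   ← matches the target
Pairs with CG² = 1/4: (0,3): +√(1/4)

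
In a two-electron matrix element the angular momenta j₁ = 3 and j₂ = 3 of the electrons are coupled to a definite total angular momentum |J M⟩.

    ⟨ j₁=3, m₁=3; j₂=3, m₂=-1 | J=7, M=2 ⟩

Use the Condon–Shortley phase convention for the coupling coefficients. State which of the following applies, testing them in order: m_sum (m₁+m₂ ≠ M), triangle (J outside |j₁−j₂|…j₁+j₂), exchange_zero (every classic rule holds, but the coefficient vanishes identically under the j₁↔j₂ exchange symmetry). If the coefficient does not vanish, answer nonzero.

triangle

m-sum: m₁+m₂ = 3+(-1) = 2, M = 2  ✓
triangle: need |j₁−j₂| ≤ J ≤ j₁+j₂, i.e. J ∈ [0, 6]; J = 7 is outside ✗ ⇒ coefficient is 0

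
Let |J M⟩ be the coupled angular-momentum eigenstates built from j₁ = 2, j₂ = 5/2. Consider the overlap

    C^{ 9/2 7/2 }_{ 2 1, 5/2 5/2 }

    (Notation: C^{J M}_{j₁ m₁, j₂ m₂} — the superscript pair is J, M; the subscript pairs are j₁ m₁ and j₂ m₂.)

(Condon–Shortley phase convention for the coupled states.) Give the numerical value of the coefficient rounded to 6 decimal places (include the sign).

+√(4/9) = +0.666667

triangle: 0!*4!*5!/10! = 2880/3628800
(j±m)!: 3!*1!*5!*0!*8!*1! = 29030400
prefactor² = (2J+1)*Δ*N² = 230400
  k=0: +1/(0!*0!*1!*5!*3!*0!) = 1/720
Σ = 1/720  ⇒  CG² = 230400*(1/720)² = 4/9
CG = +√(4/9) = +0.666667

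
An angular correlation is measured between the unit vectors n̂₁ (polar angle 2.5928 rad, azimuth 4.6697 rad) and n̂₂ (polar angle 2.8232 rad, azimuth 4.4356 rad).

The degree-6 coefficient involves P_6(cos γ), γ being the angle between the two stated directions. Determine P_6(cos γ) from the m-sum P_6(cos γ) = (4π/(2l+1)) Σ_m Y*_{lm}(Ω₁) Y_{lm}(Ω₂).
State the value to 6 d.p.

0.445651

Addition theorem: P_6(cos γ) = (4π/13) Σ_m Y*_{lm}(Ω₁) Y_{lm}(Ω₂), m = −6…6:
  term(m=-6) = 0.00000 + 0.00000j   from Y*(Ω₁)=-0.00942 + 0.00247j, Y(Ω₂)=0.00004 - 0.00045j
  term(m=-5) = 0.00010 + 0.00024j   from Y*(Ω₁)=0.01168 + 0.05390j, Y(Ω₂)=0.00469 - 0.00089j
  term(m=-4) = 0.00335 + 0.00456j   from Y*(Ω₁)=0.18243 - 0.03146j, Y(Ω₂)=0.01367 + 0.02734j
  term(m=-3) = 0.03961 + 0.03352j   from Y*(Ω₁)=-0.05045 - 0.39174j, Y(Ω₂)=-0.09697 + 0.08862j
  term(m=-2) = 0.15777 + 0.07978j   from Y*(Ω₁)=-0.47524 + 0.04067j, Y(Ω₂)=-0.31529 - 0.19486j
  term(m=-1) = 0.06771 + 0.01615j   from Y*(Ω₁)=0.00506 + 0.11855j, Y(Ω₂)=0.16029 - 0.56426j
  term(m=+0) = -0.07605 + 0.00000j   from Y*(Ω₁)=-0.40559 + 0.00000j, Y(Ω₂)=0.18750 + 0.00000j
  term(m=+1) = 0.06771 - 0.01615j   from Y*(Ω₁)=-0.00506 + 0.11855j, Y(Ω₂)=-0.16029 - 0.56426j
  term(m=+2) = 0.15777 - 0.07978j   from Y*(Ω₁)=-0.47524 - 0.04067j, Y(Ω₂)=-0.31529 + 0.19486j
  term(m=+3) = 0.03961 - 0.03352j   from Y*(Ω₁)=0.05045 - 0.39174j, Y(Ω₂)=0.09697 + 0.08862j
  term(m=+4) = 0.00335 - 0.00456j   from Y*(Ω₁)=0.18243 + 0.03146j, Y(Ω₂)=0.01367 - 0.02734j
  term(m=+5) = 0.00010 - 0.00024j   from Y*(Ω₁)=-0.01168 + 0.05390j, Y(Ω₂)=-0.00469 - 0.00089j
  term(m=+6) = 0.00000 - 0.00000j   from Y*(Ω₁)=-0.00942 - 0.00247j, Y(Ω₂)=0.00004 + 0.00045j
Σ over m = 0.46103 + 0.00000j; ×(4π/13) → 0.44565 + 0.00000j. Real part: 0.445651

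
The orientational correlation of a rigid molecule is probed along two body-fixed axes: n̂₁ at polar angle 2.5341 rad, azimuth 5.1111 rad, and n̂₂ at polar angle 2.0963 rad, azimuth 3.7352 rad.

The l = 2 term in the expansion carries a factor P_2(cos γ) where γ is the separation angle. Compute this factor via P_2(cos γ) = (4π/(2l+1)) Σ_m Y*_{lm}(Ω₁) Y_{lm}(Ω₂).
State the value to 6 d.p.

Expand P_2 via completeness: Σ_{m} conj(Y_{2,m}) at Ω₁ times Y_{2,m} at Ω₂ —
  m=-2: Y*=-0.087918-0.090058i  Y=+0.108182-0.268061i  product -0.033652+0.013825i
  m=-1: Y*=-0.140570+0.333679i  Y=+0.277904-0.187527i  product +0.023509+0.119091i
  m=+0: Y*=+0.322496-0.000000i  Y=-0.077285+0.000000i  product -0.024924+0.000000i
  m=+1: Y*=+0.140570+0.333679i  Y=-0.277904-0.187527i  product +0.023509-0.119091i
  m=+2: Y*=-0.087918+0.090058i  Y=+0.108182+0.268061i  product -0.033652-0.013825i
Σ over m = -0.045211+0.000000i; ×(4π/5) → -0.113628+0.000000i. Real part: -0.113628

-0.113628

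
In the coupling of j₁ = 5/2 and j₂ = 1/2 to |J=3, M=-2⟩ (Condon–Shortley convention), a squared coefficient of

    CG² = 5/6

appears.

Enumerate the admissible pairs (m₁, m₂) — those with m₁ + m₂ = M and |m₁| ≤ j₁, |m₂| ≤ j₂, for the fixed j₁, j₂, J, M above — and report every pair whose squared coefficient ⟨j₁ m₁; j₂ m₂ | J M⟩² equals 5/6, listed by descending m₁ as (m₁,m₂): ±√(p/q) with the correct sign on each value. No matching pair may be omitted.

(-3/2,-1/2): +√(5/6)

Admissible pairs with m₁+m₂ = M = -2: (-5/2,1/2), (-3/2,-1/2)
  (m₁,m₂)=(-3/2,-1/2): CG² = 5/6, CG = +√(5/6)   ← matches the target
  (m₁,m₂)=(-5/2,1/2): CG² = 1/6, CG = +√(1/6)
Pairs with CG² = 5/6: (-3/2,-1/2): +√(5/6)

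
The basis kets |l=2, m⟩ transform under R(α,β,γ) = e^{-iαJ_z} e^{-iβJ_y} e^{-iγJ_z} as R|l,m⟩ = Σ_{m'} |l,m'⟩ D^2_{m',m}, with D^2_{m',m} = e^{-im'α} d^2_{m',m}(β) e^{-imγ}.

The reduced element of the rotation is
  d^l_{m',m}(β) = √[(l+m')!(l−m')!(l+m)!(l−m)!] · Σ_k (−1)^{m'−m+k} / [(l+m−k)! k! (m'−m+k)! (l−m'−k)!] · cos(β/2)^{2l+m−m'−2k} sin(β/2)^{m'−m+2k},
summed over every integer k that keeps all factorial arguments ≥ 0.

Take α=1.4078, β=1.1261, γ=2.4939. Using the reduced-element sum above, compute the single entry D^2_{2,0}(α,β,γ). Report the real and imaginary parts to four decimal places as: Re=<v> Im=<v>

Re=-0.4728 Im=-0.1598

First d^2_{2,0}(β=1.1261), then the phase factors e^{-i(2)α} and e^{-i(0)γ}:
c=cos(1.126100/2)=0.845631, s=sin(1.126100/2)=0.533768; N=√[24·1·2·2]=9.797959
The bounds max(0,m−m')=0 and min(l+m,l−m')=0 give 1 term
  k=0: (−1)^2·9.7980/(4)·0.8456^2·0.5338^2 = +0.499048
d^2_{2,0}(1.1261) = +0.499048
Phases: e^{-i·(2)·1.4078}=-0.947333-0.320249i, e^{-i·(0)·2.4939}=+1.000000+0.000000i ⇒ D=-0.472765-0.159820i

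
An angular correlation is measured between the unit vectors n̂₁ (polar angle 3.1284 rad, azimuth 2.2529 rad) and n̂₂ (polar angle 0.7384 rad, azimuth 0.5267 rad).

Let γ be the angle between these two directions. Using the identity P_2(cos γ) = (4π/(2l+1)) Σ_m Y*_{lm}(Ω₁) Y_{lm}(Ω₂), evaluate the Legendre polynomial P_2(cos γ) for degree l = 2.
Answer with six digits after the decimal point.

0.323303

Summing Y*_{l m}(θ₁,φ₁)·Y_{l m}(θ₂,φ₂) over m ∈ [−2, 2]; prefactor 4π/(2·2+1) = 2.513274:
  m=-2: Y*=(-0.000014, -0.000066)  Y=(0.086563, -0.152103)  product (-0.000011, -0.000004)
  m=-1: Y*=(0.006425, -0.007911)  Y=(0.332449, -0.193316)  product (0.000607, -0.003872)
  m=+0: Y*=(0.630618, -0.000000)  Y=(0.202099, 0.000000)  product (0.127447, 0.000000)
  m=+1: Y*=(-0.006425, -0.007911)  Y=(-0.332449, -0.193316)  product (0.000607, 0.003872)
  m=+2: Y*=(-0.000014, 0.000066)  Y=(0.086563, 0.152103)  product (-0.000011, 0.000004)
Total Σ_m = (0.128638, -0.000000). Multiply by 2.513274: (0.323303, -0.000000). P_2(cos γ) = 0.323303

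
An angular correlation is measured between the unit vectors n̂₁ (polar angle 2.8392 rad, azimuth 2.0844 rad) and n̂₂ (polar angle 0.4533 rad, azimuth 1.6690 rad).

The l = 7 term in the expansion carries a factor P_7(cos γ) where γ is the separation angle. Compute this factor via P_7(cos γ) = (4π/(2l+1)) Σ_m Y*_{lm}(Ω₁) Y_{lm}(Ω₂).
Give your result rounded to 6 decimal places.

-0.010487

Summing Y*_{l m}(θ₁,φ₁)·Y_{l m}(θ₂,φ₂) over m ∈ [−7, 7]; prefactor 4π/(2·7+1) = 0.837758:
  term(m=-7) = -0.000000+0.000000i   from Y*(Ω₁)=-0.000046+0.000093i, Y(Ω₂)=+0.000980+0.001194i
  term(m=-6) = +0.000012-0.000009i   from Y*(Ω₁)=-0.001244+0.000075i, Y(Ω₂)=-0.009865+0.006594i
  term(m=-5) = -0.000254+0.000458i   from Y*(Ω₁)=-0.005059-0.007831i, Y(Ω₂)=-0.026495-0.049552i
  term(m=-4) = +0.000805-0.008844i   from Y*(Ω₁)=+0.022668-0.043159i, Y(Ω₂)=+0.168291-0.069731i
  term(m=-3) = +0.022978+0.068284i   from Y*(Ω₁)=+0.179954-0.005398i, Y(Ω₂)=+0.116199+0.382938i
  term(m=-2) = -0.157517-0.172511i   from Y*(Ω₁)=+0.229622+0.379969i, Y(Ω₂)=-0.516066+0.102683i
  term(m=-1) = +0.111647+0.049244i   from Y*(Ω₁)=-0.295490+0.523825i, Y(Ω₂)=-0.019893-0.201916i
  term(m=+0) = +0.032141+0.000000i   from Y*(Ω₁)=-0.079285-0.000000i, Y(Ω₂)=-0.405385+0.000000i
  term(m=+1) = +0.111647-0.049244i   from Y*(Ω₁)=+0.295490+0.523825i, Y(Ω₂)=+0.019893-0.201916i
  term(m=+2) = -0.157517+0.172511i   from Y*(Ω₁)=+0.229622-0.379969i, Y(Ω₂)=-0.516066-0.102683i
  term(m=+3) = +0.022978-0.068284i   from Y*(Ω₁)=-0.179954-0.005398i, Y(Ω₂)=-0.116199+0.382938i
  term(m=+4) = +0.000805+0.008844i   from Y*(Ω₁)=+0.022668+0.043159i, Y(Ω₂)=+0.168291+0.069731i
  term(m=+5) = -0.000254-0.000458i   from Y*(Ω₁)=+0.005059-0.007831i, Y(Ω₂)=+0.026495-0.049552i
  term(m=+6) = +0.000012+0.000009i   from Y*(Ω₁)=-0.001244-0.000075i, Y(Ω₂)=-0.009865-0.006594i
  term(m=+7) = -0.000000-0.000000i   from Y*(Ω₁)=+0.000046+0.000093i, Y(Ω₂)=-0.000980+0.001194i
Total Σ_m = -0.012518-0.000000i. Multiply by 0.837758: -0.010487-0.000000i. P_7(cos γ) = -0.010487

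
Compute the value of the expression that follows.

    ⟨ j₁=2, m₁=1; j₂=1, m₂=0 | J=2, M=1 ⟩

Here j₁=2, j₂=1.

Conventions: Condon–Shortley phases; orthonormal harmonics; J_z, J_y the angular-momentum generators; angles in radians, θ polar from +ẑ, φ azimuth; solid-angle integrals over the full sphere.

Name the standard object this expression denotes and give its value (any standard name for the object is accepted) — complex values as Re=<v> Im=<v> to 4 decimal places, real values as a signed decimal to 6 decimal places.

Clebsch–Gordan coefficient, +√(1/6) ≈ +0.408248

This is a Clebsch–Gordan (vector-coupling) coefficient.
j₁+j₂−J=1  J+j₁−j₂=3  J−j₁+j₂=1  j₁+j₂+J+1=6
(j₁±m₁, j₂±m₂, J±M) = (3,1,1,1,3,1)
P² = 3/2
sum k=0..1:
  [0] +1/2 = 1/2
  [1] −1/6 = -1/6
S = 1/3
C² = P²·S² = 1/6 ; C = +0.408248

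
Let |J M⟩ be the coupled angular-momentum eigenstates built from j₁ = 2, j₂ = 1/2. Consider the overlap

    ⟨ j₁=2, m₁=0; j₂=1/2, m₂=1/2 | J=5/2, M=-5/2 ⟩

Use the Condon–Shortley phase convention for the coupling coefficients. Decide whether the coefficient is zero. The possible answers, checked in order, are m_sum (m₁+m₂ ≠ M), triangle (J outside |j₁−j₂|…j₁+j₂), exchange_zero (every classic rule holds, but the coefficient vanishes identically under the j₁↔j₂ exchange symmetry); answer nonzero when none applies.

m_sum

m-sum: m₁+m₂ = 0+1/2 = 1/2, M = -5/2  ✗ ⇒ coefficient is 0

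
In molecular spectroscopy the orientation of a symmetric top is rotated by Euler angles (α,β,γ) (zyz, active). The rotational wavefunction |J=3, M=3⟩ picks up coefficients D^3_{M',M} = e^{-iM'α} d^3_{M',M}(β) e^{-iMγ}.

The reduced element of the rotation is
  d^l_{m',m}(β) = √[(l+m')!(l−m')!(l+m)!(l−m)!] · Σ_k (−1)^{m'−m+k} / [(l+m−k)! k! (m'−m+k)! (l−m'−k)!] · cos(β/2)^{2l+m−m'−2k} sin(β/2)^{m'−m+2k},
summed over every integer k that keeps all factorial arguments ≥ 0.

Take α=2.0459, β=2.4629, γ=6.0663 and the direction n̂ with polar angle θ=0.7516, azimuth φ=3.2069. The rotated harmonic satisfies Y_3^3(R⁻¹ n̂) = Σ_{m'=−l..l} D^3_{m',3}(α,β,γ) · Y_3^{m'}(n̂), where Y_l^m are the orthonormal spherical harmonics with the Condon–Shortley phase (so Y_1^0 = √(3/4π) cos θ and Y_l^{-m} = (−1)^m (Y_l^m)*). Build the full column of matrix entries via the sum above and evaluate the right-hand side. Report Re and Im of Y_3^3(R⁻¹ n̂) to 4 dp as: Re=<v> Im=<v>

Re=-0.0105 Im=-0.3220

Need the full column D^3_{m',3} for m'=−3..3 at α=2.0459, β=2.4629, γ=6.0663.
cos(β/2)=0.332871, sin(β/2)=0.942972
d^3_{-3,3}: single k=6 term ⇒ +0.703063;  D = +0.615244+0.340252i
d^3_{-2,3}: single k=5 term ⇒ +0.607920;  D = +0.018276-0.607645i
d^3_{-1,3}: single k=4 term ⇒ +0.339307;  D = -0.306257+0.146069i
d^3_{0,3}: single k=3 term ⇒ +0.138305;  D = +0.110048+0.083773i
d^3_{1,3}: single k=2 term ⇒ +0.042281;  D = +0.007384-0.041631i
d^3_{2,3}: single k=1 term ⇒ +0.009440;  D = -0.009019+0.002786i
d^3_{3,3}: single k=0 term ⇒ +0.001360;  D = +0.000952+0.000972i
Y_3^{m'}(θ=0.7516,φ=3.2069) and Σ D·Y over m':
  (+0.6152+0.3403i)·(-0.1303+0.0259i)  (+0.0183-0.6076i)·(+0.3451-0.0453i)  (-0.3063+0.1461i)·(-0.3675+0.0240i)  (+0.1100+0.0838i)·(-0.0903+0.0000i)  (+0.0074-0.0416i)·(+0.3675+0.0240i)  (-0.0090+0.0028i)·(+0.3451+0.0453i)  (+0.0010+0.0010i)·(+0.1303+0.0259i)
Y_3^3(R⁻¹ n̂) = -0.010522-0.321995i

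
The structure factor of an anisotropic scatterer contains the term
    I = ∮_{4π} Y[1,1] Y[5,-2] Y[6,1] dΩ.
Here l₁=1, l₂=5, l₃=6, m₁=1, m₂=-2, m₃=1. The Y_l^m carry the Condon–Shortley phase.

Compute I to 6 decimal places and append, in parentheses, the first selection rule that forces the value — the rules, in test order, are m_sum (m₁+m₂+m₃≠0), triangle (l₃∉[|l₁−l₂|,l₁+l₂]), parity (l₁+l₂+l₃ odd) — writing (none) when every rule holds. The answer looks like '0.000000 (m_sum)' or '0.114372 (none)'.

-0.129207 (none)

Rules hold: Σm=0, L=12 even, 4≤6≤6.
N = 3·11·13 = 429
Δ = 0!·2!·10!/13! = 1/858
Racah Σ t=0..0: t=0:+1/14400 = 1/14400
⇒ 3j(1 5 6; 0 0 0)² = 6/143, sgn +1
Racah Σ t=0..0: t=0:+1/60480 = 1/60480
⇒ 3j(1 5 6; 1 -2 1)² = 5/429, sgn -1
4πI² = N·(3j₀)²·(3jₘ)² = 30/143
I = -1·√(0.20979/4π) = -0.12920749
No selection rule forces the value: the integral is nonzero (none).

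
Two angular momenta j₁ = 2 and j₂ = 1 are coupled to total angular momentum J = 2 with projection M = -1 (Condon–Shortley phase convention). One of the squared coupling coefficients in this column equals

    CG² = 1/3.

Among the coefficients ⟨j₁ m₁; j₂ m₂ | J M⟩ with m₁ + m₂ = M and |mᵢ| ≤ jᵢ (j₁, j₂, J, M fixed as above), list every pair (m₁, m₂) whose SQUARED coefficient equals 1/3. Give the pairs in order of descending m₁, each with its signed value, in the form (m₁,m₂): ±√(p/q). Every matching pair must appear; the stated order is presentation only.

(-2,1): −√(1/3)

Admissible pairs with m₁+m₂ = M = -1: (-2,1), (-1,0), (0,-1)
  (m₁,m₂)=(0,-1): CG² = 1/2, CG = +√(1/2)
  (m₁,m₂)=(-1,0): CG² = 1/6, CG = −√(1/6)
  (m₁,m₂)=(-2,1): CG² = 1/3, CG = −√(1/3)   ← matches the target
Pairs with CG² = 1/3: (-2,1): −√(1/3)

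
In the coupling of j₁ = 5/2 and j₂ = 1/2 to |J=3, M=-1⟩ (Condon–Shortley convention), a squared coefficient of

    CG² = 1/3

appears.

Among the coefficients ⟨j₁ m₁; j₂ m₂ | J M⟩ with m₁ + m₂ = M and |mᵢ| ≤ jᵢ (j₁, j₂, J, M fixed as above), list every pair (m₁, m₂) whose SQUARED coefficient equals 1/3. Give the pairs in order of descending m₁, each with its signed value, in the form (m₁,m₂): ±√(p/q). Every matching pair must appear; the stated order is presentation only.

Admissible pairs with m₁+m₂ = M = -1: (-3/2,1/2), (-1/2,-1/2)
  (m₁,m₂)=(-1/2,-1/2): CG² = 2/3, CG = +√(2/3)
  (m₁,m₂)=(-3/2,1/2): CG² = 1/3, CG = +√(1/3)   ← matches the target
Pairs with CG² = 1/3: (-3/2,1/2): +√(1/3)

(-3/2,1/2): +√(1/3)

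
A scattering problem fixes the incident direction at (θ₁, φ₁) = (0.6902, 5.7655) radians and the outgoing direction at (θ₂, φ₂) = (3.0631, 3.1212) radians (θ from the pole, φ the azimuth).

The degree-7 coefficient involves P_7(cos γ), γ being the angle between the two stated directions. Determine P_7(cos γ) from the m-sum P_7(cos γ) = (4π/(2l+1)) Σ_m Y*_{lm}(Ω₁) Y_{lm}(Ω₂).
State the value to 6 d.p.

Expand P_7 via completeness: Σ_{m} conj(Y_{7,m}) at Ω₁ times Y_{7,m} at Ω₂ —
  term(m=-7) = +0.000000-0.000000i   from Y*(Ω₁)=-0.018790+0.009835i, Y(Ω₂)=-0.000000-0.000000i
  term(m=-6) = +0.000000+0.000000i   from Y*(Ω₁)=-0.096048-0.003409i, Y(Ω₂)=-0.000000-0.000000i
  term(m=-5) = +0.000003+0.000002i   from Y*(Ω₁)=-0.219842-0.135746i, Y(Ω₂)=-0.000013-0.000001i
  term(m=-4) = +0.000049+0.000110i   from Y*(Ω₁)=-0.210862-0.386030i, Y(Ω₂)=-0.000273-0.000022i
  term(m=-3) = -0.000135+0.001710i   from Y*(Ω₁)=+0.007252-0.408732i, Y(Ω₂)=-0.004187-0.000256i
  term(m=-2) = -0.000183+0.000282i   from Y*(Ω₁)=+0.003817-0.006435i, Y(Ω₂)=-0.044963-0.001835i
  term(m=-1) = +0.104938-0.056960i   from Y*(Ω₁)=-0.337535+0.192224i, Y(Ω₂)=-0.307326-0.006268i
  term(m=+0) = +0.133118+0.000000i   from Y*(Ω₁)=-0.133078-0.000000i, Y(Ω₂)=-1.000300+0.000000i
  term(m=+1) = +0.104938+0.056960i   from Y*(Ω₁)=+0.337535+0.192224i, Y(Ω₂)=+0.307326-0.006268i
  term(m=+2) = -0.000183-0.000282i   from Y*(Ω₁)=+0.003817+0.006435i, Y(Ω₂)=-0.044963+0.001835i
  term(m=+3) = -0.000135-0.001710i   from Y*(Ω₁)=-0.007252-0.408732i, Y(Ω₂)=+0.004187-0.000256i
  term(m=+4) = +0.000049-0.000110i   from Y*(Ω₁)=-0.210862+0.386030i, Y(Ω₂)=-0.000273+0.000022i
  term(m=+5) = +0.000003-0.000002i   from Y*(Ω₁)=+0.219842-0.135746i, Y(Ω₂)=+0.000013-0.000001i
  term(m=+6) = +0.000000-0.000000i   from Y*(Ω₁)=-0.096048+0.003409i, Y(Ω₂)=-0.000000+0.000000i
  term(m=+7) = +0.000000+0.000000i   from Y*(Ω₁)=+0.018790+0.009835i, Y(Ω₂)=+0.000000-0.000000i
Σ over m = +0.342461-0.000000i; ×(4π/15) → +0.286899-0.000000i. Real part: 0.286899

0.286899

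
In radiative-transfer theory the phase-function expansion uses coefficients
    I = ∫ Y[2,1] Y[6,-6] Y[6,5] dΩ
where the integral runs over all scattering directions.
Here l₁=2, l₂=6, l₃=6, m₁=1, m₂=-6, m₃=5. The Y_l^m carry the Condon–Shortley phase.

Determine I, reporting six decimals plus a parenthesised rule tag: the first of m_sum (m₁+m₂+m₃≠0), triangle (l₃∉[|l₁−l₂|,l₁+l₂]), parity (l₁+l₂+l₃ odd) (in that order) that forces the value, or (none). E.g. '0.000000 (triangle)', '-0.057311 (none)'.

m-sum 0 ✓  L=14 even ✓  4≤6≤8 ✓
Π(2lᵢ+1) = 5×13×13 = 845
triangle coeff Δ(2,6,6) = 1/90090
Σ_t [0,2]: t=0:+1/69120 t=1:−1/14400 t=2:+1/69120 = -7/172800
(3j)²=14/715 [(2 6 6; 0 0 0)], sign=-1
Σ_t [0,0]: t=0:+1/7257600 = 1/7257600
(3j)²=11/455 [(2 6 6; 1 -6 5)], sign=-1
⇒ 4πI² = 2/5
I = (+1)√(2/5/(4π)) = 0.17841241
No selection rule forces the value: the integral is nonzero (none).

0.178412 (none)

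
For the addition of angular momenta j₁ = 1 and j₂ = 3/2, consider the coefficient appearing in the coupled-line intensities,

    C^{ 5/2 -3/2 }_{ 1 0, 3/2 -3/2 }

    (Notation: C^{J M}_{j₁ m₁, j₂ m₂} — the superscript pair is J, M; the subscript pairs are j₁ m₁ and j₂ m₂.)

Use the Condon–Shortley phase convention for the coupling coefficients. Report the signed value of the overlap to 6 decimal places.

√[6·0!2!3!/6! · 1!1!0!3!1!4!] = √(72/5)
  +(−1)^0/∏(0,0,1,0,1,3)! = 1/6  (running 1/6)
⟨..|..⟩ = √(72/5)·(1/6) = +0.632456

+0.632456  (= +√(2/5))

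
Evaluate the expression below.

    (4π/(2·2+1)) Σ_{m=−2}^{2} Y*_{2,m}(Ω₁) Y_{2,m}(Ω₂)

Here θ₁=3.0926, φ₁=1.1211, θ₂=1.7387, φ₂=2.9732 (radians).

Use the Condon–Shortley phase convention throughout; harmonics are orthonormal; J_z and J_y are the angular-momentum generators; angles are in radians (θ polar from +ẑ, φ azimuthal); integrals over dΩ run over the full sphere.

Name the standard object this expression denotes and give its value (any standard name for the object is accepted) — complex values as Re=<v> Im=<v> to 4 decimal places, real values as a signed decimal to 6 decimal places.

This sum is the spherical-harmonic addition theorem: it equals the Legendre polynomial P_l(cos γ) of the angle γ between the two directions.
Addition theorem: P_2(cos γ) = (4π/5) Σ_m Y*_{lm}(Ω₁) Y_{lm}(Ω₂), m = −2…2:
  m=-2: Y*=-0.00058 + 0.00073j  Y=0.35439 + 0.12408j  product -0.00029 + 0.00019j
  m=-1: Y*=-0.01643 - 0.03403j  Y=0.12549 + 0.02133j  product -0.00134 - 0.00462j
  m=+0: Y*=0.62851 + 0.00000j  Y=-0.28897 + 0.00000j  product -0.18162 + 0.00000j
  m=+1: Y*=0.01643 - 0.03403j  Y=-0.12549 + 0.02133j  product -0.00134 + 0.00462j
  m=+2: Y*=-0.00058 - 0.00073j  Y=0.35439 - 0.12408j  product -0.00029 - 0.00019j
Total Σ_m = -0.18488 + 0.00000j. Multiply by 2.513274: -0.46465 + 0.00000j. P_2(cos γ) = -0.464651

Legendre polynomial (addition theorem), -0.464651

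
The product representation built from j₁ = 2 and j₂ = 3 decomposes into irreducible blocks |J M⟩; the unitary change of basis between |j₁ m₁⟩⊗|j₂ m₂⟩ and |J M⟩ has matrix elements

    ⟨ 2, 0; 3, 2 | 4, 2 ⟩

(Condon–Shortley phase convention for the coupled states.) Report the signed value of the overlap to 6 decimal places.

triangle: 1!×3!×5!/10! = 720/3628800
(j±m)!: 2!×2!×5!×1!×6!×2! = 691200
prefactor² = (2J+1)×Δ×N² = 8640/7
  k=0: +1/(0!×1!×2!×5!×1!×0!) = 1/240
  k=1: −1/(1!×0!×1!×4!×2!×1!) = -1/48
Σ = -1/60  ⇒  CG² = 8640/7×(-1/60)² = 12/35
CG = −√(12/35) = -0.585540

−√(12/35) ≈ -0.585540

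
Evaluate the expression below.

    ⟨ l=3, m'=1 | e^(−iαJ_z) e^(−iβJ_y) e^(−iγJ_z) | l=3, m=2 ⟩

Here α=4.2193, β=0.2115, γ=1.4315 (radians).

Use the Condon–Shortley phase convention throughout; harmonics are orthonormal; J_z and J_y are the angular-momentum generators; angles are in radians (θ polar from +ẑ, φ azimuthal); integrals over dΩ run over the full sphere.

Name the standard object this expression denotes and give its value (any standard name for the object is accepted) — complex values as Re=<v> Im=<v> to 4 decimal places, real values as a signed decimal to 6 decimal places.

Wigner D-matrix element, Re=0.2212 Im=-0.2274

This is a Wigner D-matrix element — the rotation-matrix element ⟨l m'| R(α,β,γ) |l m⟩ in the angular-momentum basis.
First d^3_{1,2}(β=0.2115), then the phase factors e^{-i(1)α} and e^{-i(2)γ}:
Half-angle: c=0.994414, s=0.105553. N=√(24·2·120·1)=75.894664
The bounds max(0,m−m')=1 and min(l+m,l−m')=2 give 2 terms
  k=1: (−1)^0·75.8947/(24)·0.9944^5·0.1056^1 = +0.324568
  k=2: (−1)^1·75.8947/(12)·0.9944^3·0.1056^3 = -0.007314
d^3_{1,2}(0.2115) = +0.324568 -0.007314 = +0.317254
Attach z-rotation phases: D = e^{-i(1)(4.2193)}·(+0.317254)·e^{-i(2)(1.4315)} = +0.221235-0.227389i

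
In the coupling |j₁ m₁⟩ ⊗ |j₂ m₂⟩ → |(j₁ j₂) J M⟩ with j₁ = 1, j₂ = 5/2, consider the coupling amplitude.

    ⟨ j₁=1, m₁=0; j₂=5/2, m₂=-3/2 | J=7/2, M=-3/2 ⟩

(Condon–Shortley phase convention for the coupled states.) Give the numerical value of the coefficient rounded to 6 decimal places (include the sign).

+√(10/21) = +0.690066

triangle: 0!·2!·5!/8! = 240/40320
(j±m)!: 1!·1!·1!·4!·2!·5! = 5760
prefactor² = (2J+1)·Δ·N² = 1920/7
  k=0: +1/(0!·0!·1!·1!·1!·4!) = 1/24
Σ = 1/24  ⇒  CG² = 1920/7·(1/24)² = 10/21
CG = +√(10/21) = +0.690066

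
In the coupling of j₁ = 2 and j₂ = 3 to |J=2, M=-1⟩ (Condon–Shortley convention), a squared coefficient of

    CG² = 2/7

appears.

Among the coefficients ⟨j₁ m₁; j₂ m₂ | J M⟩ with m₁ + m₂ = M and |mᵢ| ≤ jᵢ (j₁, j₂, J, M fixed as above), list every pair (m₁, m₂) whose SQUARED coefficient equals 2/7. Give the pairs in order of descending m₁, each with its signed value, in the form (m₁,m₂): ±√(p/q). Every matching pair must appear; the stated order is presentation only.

(-1,0): +√(2/7)

Admissible pairs with m₁+m₂ = M = -1: (-2,1), (-1,0), (0,-1), (1,-2), (2,-3)
  (m₁,m₂)=(2,-3): CG² = 5/14, CG = +√(5/14)
  (m₁,m₂)=(1,-2): CG² = 0/1, CG = 0
  (m₁,m₂)=(0,-1): CG² = 1/7, CG = −√(1/7)
  (m₁,m₂)=(-1,0): CG² = 2/7, CG = +√(2/7)   ← matches the target
  (m₁,m₂)=(-2,1): CG² = 3/14, CG = −√(3/14)
Pairs with CG² = 2/7: (-1,0): +√(2/7)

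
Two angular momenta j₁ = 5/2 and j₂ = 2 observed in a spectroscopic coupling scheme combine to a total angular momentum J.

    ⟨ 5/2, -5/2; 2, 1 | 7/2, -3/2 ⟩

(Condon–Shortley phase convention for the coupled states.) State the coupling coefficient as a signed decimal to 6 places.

−√(5/21) ≈ -0.487950

j₁+j₂−J=1  J+j₁−j₂=4  J−j₁+j₂=3  j₁+j₂+J+1=9
(j₁±m₁, j₂±m₂, J±M) = (0,5,3,1,2,5)
P² = 3840/7
sum k=1..1:
  [1] −1/48 = -1/48
S = -1/48
C² = P²·S² = 5/21 ; C = -0.487950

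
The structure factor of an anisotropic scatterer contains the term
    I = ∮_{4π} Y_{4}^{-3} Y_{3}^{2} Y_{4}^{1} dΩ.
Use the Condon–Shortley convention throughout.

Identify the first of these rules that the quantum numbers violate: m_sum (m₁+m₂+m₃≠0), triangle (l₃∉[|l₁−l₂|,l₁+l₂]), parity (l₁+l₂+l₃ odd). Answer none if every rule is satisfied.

Σmᵢ = 0  ✓
l₃∈[|l₁−l₂|,l₁+l₂]=[1,7], have l₃=4  ✓
Σlᵢ = 11 ⇒ odd  ✗

parity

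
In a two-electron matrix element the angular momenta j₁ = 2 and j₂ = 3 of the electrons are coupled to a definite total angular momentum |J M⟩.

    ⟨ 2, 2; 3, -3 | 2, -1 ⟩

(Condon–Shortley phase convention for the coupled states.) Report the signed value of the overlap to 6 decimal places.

+0.597614  (= +√(5/14))

triangle: 3!×1!×3!/8! = 36/40320
(j±m)!: 4!×0!×0!×6!×1!×3! = 103680
prefactor² = (2J+1)×Δ×N² = 3240/7
  k=0: +1/(0!×3!×0!×0!×1!×3!) = 1/36
Σ = 1/36  ⇒  CG² = 3240/7×(1/36)² = 5/14
CG = +√(5/14) = +0.597614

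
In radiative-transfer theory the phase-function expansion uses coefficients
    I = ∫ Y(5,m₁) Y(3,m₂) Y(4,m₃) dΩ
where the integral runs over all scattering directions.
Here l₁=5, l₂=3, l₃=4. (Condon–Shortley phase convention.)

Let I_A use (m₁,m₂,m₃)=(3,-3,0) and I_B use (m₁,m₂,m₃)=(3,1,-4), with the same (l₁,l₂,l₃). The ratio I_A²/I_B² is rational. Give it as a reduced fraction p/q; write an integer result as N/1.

75/56

l's match ⇒ only the (l;m) 3-j factors differ between A and B.
A: triangle coeff Δ(5,3,4) = 1/180180; Σ_t [0,0]: t=0:+1/2304 = 1/2304; (3j)²=5/143 [(5 3 4; 3 -3 0)], sign=+1
B: triangle coeff Δ(5,3,4) = 1/180180; Σ_t [2,2]: t=2:+1/5760 = 1/5760; (3j)²=56/2145 [(5 3 4; 3 1 -4)], sign=+1
I_A²/I_B² = (5/143)/(56/2145) = 75/56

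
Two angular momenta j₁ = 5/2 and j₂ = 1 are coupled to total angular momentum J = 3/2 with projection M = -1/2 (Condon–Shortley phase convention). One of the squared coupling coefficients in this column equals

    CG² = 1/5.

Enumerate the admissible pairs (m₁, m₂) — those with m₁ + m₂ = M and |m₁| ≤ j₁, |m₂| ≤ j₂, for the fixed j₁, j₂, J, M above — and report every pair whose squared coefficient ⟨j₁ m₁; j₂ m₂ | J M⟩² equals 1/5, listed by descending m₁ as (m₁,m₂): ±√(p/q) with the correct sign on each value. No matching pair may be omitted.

(1/2,-1): +√(1/5)

Admissible pairs with m₁+m₂ = M = -1/2: (-3/2,1), (-1/2,0), (1/2,-1)
  (m₁,m₂)=(1/2,-1): CG² = 1/5, CG = +√(1/5)   ← matches the target
  (m₁,m₂)=(-1/2,0): CG² = 2/5, CG = −√(2/5)
  (m₁,m₂)=(-3/2,1): CG² = 2/5, CG = +√(2/5)
Pairs with CG² = 1/5: (1/2,-1): +√(1/5)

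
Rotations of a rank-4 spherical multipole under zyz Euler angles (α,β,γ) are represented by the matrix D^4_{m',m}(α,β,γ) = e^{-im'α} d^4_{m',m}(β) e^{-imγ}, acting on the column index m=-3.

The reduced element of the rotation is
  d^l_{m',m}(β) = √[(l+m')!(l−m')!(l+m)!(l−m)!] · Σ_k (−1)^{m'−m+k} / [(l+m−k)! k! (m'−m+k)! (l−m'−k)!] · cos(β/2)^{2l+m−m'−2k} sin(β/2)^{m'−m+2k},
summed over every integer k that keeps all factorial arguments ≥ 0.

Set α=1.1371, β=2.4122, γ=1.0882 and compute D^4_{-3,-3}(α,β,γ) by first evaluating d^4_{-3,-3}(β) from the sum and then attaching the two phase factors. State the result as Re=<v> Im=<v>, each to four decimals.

Re=-0.0114 Im=-0.0047

Split into d^4_{-3,-3}(β=2.4122) × two z-phases.
Half-angle: c=0.356666, s=0.934232. N=√(1·5040·1·5040)=5040.000000
k: max(0,(-3)−(-3))=0 … min(4+(-3),4−(-3))=1
  k=0: (−1)^0·5040.0000/(5040)·0.3567^8·0.9342^0 = +0.000262
  k=1: (−1)^1·5040.0000/(720)·0.3567^6·0.9342^2 = -0.012577
d^4_{-3,-3}(2.4122) = +0.000262 -0.012577 = -0.012315
Phases: e^{-i·(-3)·1.1371}=-0.963849-0.266449i, e^{-i·(-3)·1.0882}=-0.992444-0.122697i ⇒ D=-0.011378-0.004713i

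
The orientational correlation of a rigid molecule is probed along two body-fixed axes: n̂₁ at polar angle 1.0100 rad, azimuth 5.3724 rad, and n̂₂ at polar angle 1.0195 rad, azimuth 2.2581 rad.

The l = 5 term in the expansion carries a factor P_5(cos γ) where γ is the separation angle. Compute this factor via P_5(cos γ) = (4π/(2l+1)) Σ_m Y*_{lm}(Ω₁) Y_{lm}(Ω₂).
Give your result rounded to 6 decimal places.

Term-by-term m-sum for l=5 (normalisation 4π/11 = 1.142397):
  [-5]  conj(Y_{5,-5})(Ω₁) = -0.031896+0.199596i ; Y_{5,-5}(Ω₂) = +0.060513+0.199196i ; Δ = -0.041689+0.005725i
  [-4]  conj(Y_{5,-4})(Ω₁) = -0.352005+0.193009i ; Y_{5,-4}(Ω₂) = -0.374040-0.154792i ; Δ = +0.161540-0.017706i
  [-3]  conj(Y_{5,-3})(Ω₁) = -0.297950-0.129228i ; Y_{5,-3}(Ω₂) = +0.277045-0.148169i ; Δ = -0.101693+0.008345i
  [-2]  conj(Y_{5,-2})(Ω₁) = +0.024281+0.094787i ; Y_{5,-2}(Ω₂) = +0.022216-0.111782i ; Δ = +0.011135-0.000608i
  [-1]  conj(Y_{5,-1})(Ω₁) = -0.212835+0.274229i ; Y_{5,-1}(Ω₂) = +0.218155+0.265780i ; Δ = -0.119316+0.003257i
  [+0]  conj(Y_{5,0})(Ω₁) = +0.014920-0.000000i ; Y_{5,0}(Ω₂) = +0.032901+0.000000i ; Δ = +0.000491+0.000000i
  [+1]  conj(Y_{5,1})(Ω₁) = +0.212835+0.274229i ; Y_{5,1}(Ω₂) = -0.218155+0.265780i ; Δ = -0.119316-0.003257i
  [+2]  conj(Y_{5,2})(Ω₁) = +0.024281-0.094787i ; Y_{5,2}(Ω₂) = +0.022216+0.111782i ; Δ = +0.011135+0.000608i
  [+3]  conj(Y_{5,3})(Ω₁) = +0.297950-0.129228i ; Y_{5,3}(Ω₂) = -0.277045-0.148169i ; Δ = -0.101693-0.008345i
  [+4]  conj(Y_{5,4})(Ω₁) = -0.352005-0.193009i ; Y_{5,4}(Ω₂) = -0.374040+0.154792i ; Δ = +0.161540+0.017706i
  [+5]  conj(Y_{5,5})(Ω₁) = +0.031896+0.199596i ; Y_{5,5}(Ω₂) = -0.060513+0.199196i ; Δ = -0.041689-0.005725i
Total Σ_m = -0.179555-0.000000i. Multiply by 1.142397: -0.205123-0.000000i. P_5(cos γ) = -0.205123

-0.205123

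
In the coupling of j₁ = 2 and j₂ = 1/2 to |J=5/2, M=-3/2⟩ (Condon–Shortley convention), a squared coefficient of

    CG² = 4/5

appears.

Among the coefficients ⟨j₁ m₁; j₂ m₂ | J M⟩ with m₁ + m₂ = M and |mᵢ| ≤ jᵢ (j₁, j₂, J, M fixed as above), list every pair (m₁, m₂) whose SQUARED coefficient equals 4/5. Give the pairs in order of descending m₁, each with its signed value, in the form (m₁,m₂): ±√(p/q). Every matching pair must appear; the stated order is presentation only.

Admissible pairs with m₁+m₂ = M = -3/2: (-2,1/2), (-1,-1/2)
  (m₁,m₂)=(-1,-1/2): CG² = 4/5, CG = +√(4/5)   ← matches the target
  (m₁,m₂)=(-2,1/2): CG² = 1/5, CG = +√(1/5)
Pairs with CG² = 4/5: (-1,-1/2): +√(4/5)

(-1,-1/2): +√(4/5)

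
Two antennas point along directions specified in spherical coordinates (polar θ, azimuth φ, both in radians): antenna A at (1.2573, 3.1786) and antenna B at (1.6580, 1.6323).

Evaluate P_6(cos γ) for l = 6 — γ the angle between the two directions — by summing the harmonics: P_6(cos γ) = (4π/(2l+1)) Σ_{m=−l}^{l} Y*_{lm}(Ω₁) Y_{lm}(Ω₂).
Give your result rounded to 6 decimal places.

-0.312413

Summing Y*_{l m}(θ₁,φ₁)·Y_{l m}(θ₂,φ₂) over m ∈ [−6, 6]; prefactor 4π/(2·6+1) = 0.966644:
  term(m=-6) = -0.16719 + 0.02475j   from Y*(Ω₁)=0.34916 + 0.07883j, Y(Ω₂)=-0.44039 + 0.17031j
  term(m=-5) = -0.00702 - 0.05705j   from Y*(Ω₁)=-0.39512 - 0.07396j, Y(Ω₂)=0.04328 + 0.13629j
  term(m=-4) = -0.00432 + 0.00042j   from Y*(Ω₁)=0.01333 + 0.00199j, Y(Ω₂)=-0.31237 + 0.07844j
  term(m=-3) = 0.00406 + 0.05512j   from Y*(Ω₁)=0.33578 + 0.03743j, Y(Ω₂)=0.03001 + 0.16081j
  term(m=-2) = 0.03404 - 0.00167j   from Y*(Ω₁)=-0.12150 - 0.00901j, Y(Ω₂)=-0.27759 + 0.03432j
  term(m=-1) = -0.00124 - 0.05042j   from Y*(Ω₁)=-0.29534 - 0.01093j, Y(Ω₂)=0.01049 + 0.17033j
  term(m=+0) = -0.03984 + 0.00000j   from Y*(Ω₁)=0.14846 + 0.00000j, Y(Ω₂)=-0.26836 + 0.00000j
  term(m=+1) = -0.00124 + 0.05042j   from Y*(Ω₁)=0.29534 - 0.01093j, Y(Ω₂)=-0.01049 + 0.17033j
  term(m=+2) = 0.03404 + 0.00167j   from Y*(Ω₁)=-0.12150 + 0.00901j, Y(Ω₂)=-0.27759 - 0.03432j
  term(m=+3) = 0.00406 - 0.05512j   from Y*(Ω₁)=-0.33578 + 0.03743j, Y(Ω₂)=-0.03001 + 0.16081j
  term(m=+4) = -0.00432 - 0.00042j   from Y*(Ω₁)=0.01333 - 0.00199j, Y(Ω₂)=-0.31237 - 0.07844j
  term(m=+5) = -0.00702 + 0.05705j   from Y*(Ω₁)=0.39512 - 0.07396j, Y(Ω₂)=-0.04328 + 0.13629j
  term(m=+6) = -0.16719 - 0.02475j   from Y*(Ω₁)=0.34916 - 0.07883j, Y(Ω₂)=-0.44039 - 0.17031j
Σ over m = -0.32319 + 0.00000j; ×(4π/13) → -0.31241 + 0.00000j. Real part: -0.312413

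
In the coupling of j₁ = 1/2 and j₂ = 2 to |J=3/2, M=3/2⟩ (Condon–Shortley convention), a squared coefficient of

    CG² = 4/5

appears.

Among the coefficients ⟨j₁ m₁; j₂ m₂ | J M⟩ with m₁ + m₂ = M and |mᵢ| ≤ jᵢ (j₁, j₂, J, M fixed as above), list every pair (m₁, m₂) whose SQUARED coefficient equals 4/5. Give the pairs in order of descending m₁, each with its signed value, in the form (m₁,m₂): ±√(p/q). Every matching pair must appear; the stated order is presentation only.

(-1/2,2): −√(4/5)

Admissible pairs with m₁+m₂ = M = 3/2: (-1/2,2), (1/2,1)
  (m₁,m₂)=(1/2,1): CG² = 1/5, CG = +√(1/5)
  (m₁,m₂)=(-1/2,2): CG² = 4/5, CG = −√(4/5)   ← matches the target
Pairs with CG² = 4/5: (-1/2,2): −√(4/5)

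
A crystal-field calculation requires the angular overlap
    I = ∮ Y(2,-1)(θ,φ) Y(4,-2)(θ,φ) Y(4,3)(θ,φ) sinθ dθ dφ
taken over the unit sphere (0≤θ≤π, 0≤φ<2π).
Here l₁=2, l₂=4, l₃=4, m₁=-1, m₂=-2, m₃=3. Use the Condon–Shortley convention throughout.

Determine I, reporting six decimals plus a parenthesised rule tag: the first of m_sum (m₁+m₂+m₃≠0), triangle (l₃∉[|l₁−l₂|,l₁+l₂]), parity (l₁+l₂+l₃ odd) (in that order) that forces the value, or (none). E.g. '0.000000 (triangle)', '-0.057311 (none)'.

m-sum 0 ✓  L=10 even ✓  2≤4≤6 ✓
Π(2lᵢ+1) = 5×9×9 = 405
triangle coeff Δ(2,4,4) = 1/13860
Σ_t [0,2]: t=0:+1/192 t=1:−1/36 t=2:+1/192 = -5/288
(3j)²=20/693 [(2 4 4; 0 0 0)], sign=-1
Σ_t [1,2]: t=1:−1/240 t=2:+1/1440 = -1/288
(3j)²=5/132 [(2 4 4; -1 -2 3)], sign=+1
⇒ 4πI² = 375/847
I = (-1)√(375/847/(4π)) = -0.18770204
No selection rule forces the value: the integral is nonzero (none).

-0.187702 (none)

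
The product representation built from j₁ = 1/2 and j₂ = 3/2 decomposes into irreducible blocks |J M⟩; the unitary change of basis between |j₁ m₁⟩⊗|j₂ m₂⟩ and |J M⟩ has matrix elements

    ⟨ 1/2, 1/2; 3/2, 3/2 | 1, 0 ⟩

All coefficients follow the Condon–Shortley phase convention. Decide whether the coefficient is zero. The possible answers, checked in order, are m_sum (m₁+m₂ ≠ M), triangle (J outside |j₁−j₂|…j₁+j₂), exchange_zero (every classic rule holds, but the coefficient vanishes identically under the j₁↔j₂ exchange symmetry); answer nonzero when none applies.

m_sum

m-sum: m₁+m₂ = 1/2+3/2 = 2, M = 0  ✗ ⇒ coefficient is 0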